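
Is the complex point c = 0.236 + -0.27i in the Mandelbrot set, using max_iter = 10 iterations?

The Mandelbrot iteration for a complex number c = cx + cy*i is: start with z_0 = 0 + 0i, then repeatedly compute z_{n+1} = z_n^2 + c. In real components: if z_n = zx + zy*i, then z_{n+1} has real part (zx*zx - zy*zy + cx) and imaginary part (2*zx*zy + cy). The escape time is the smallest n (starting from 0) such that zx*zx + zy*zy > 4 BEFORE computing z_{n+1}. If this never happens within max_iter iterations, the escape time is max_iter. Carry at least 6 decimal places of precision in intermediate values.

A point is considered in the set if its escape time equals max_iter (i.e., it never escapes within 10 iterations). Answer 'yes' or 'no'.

Answer: yes

Derivation:
z_0 = 0 + 0i, c = 0.2360 + -0.2700i
Iter 1: z = 0.2360 + -0.2700i, |z|^2 = 0.1286
Iter 2: z = 0.2188 + -0.3974i, |z|^2 = 0.2058
Iter 3: z = 0.1259 + -0.4439i, |z|^2 = 0.2129
Iter 4: z = 0.0548 + -0.3818i, |z|^2 = 0.1488
Iter 5: z = 0.0932 + -0.3118i, |z|^2 = 0.1059
Iter 6: z = 0.1475 + -0.3282i, |z|^2 = 0.1294
Iter 7: z = 0.1501 + -0.3668i, |z|^2 = 0.1570
Iter 8: z = 0.1240 + -0.3801i, |z|^2 = 0.1598
Iter 9: z = 0.1069 + -0.3643i, |z|^2 = 0.1441
Did not escape in 10 iterations → in set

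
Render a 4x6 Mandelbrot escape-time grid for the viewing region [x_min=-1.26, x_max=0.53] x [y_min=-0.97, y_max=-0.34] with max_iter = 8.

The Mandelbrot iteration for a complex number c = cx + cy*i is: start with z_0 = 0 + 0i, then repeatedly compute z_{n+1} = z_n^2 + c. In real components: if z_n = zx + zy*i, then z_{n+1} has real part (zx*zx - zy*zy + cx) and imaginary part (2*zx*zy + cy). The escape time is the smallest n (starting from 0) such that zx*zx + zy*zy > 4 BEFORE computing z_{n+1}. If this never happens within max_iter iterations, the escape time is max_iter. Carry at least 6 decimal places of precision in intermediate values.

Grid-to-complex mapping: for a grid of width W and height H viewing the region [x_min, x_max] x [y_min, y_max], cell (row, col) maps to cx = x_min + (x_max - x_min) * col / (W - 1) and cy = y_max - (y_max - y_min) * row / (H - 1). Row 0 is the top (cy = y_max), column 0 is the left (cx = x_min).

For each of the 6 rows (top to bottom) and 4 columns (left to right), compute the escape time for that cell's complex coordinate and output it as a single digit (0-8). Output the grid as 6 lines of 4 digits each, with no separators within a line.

(row=0, col=0): c = -1.2600 + -0.3400i → escape time 8
(row=0, col=1): c = -0.6633 + -0.3400i → escape time 8
(row=0, col=2): c = -0.0667 + -0.3400i → escape time 8
(row=0, col=3): c = 0.5300 + -0.3400i → escape time 5
(row=1, col=0): c = -1.2600 + -0.4660i → escape time 5
(row=1, col=1): c = -0.6633 + -0.4660i → escape time 8
(row=1, col=2): c = -0.0667 + -0.4660i → escape time 8
(row=1, col=3): c = 0.5300 + -0.4660i → escape time 4
(row=2, col=0): c = -1.2600 + -0.5920i → escape time 3
(row=2, col=1): c = -0.6633 + -0.5920i → escape time 7
(row=2, col=2): c = -0.0667 + -0.5920i → escape time 8
(row=2, col=3): c = 0.5300 + -0.5920i → escape time 4
(row=3, col=0): c = -1.2600 + -0.7180i → escape time 3
(row=3, col=1): c = -0.6633 + -0.7180i → escape time 5
(row=3, col=2): c = -0.0667 + -0.7180i → escape time 8
(row=3, col=3): c = 0.5300 + -0.7180i → escape time 3
(row=4, col=0): c = -1.2600 + -0.8440i → escape time 3
(row=4, col=1): c = -0.6633 + -0.8440i → escape time 4
(row=4, col=2): c = -0.0667 + -0.8440i → escape time 8
(row=4, col=3): c = 0.5300 + -0.8440i → escape time 3
(row=5, col=0): c = -1.2600 + -0.9700i → escape time 3
(row=5, col=1): c = -0.6633 + -0.9700i → escape time 4
(row=5, col=2): c = -0.0667 + -0.9700i → escape time 8
(row=5, col=3): c = 0.5300 + -0.9700i → escape time 2

Answer: 8885
5884
3784
3583
3483
3482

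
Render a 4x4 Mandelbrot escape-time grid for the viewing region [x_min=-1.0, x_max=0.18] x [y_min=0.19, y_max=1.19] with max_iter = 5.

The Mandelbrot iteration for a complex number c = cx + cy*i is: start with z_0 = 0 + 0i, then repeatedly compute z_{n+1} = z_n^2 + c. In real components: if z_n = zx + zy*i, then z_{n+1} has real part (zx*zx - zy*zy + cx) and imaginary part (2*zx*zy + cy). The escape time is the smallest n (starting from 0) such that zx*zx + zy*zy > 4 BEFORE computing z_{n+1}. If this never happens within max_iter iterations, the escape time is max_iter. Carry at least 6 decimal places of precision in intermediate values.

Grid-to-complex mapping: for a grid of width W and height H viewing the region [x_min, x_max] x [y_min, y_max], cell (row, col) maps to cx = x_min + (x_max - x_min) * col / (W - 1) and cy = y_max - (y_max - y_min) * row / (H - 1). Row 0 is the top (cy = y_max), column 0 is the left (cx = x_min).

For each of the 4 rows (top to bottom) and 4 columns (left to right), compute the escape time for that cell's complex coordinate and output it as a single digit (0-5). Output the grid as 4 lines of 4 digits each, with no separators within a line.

(row=0, col=0): c = -1.0000 + 1.1900i → escape time 3
(row=0, col=1): c = -0.6067 + 1.1900i → escape time 3
(row=0, col=2): c = -0.2133 + 1.1900i → escape time 3
(row=0, col=3): c = 0.1800 + 1.1900i → escape time 2
(row=1, col=0): c = -1.0000 + 0.8567i → escape time 3
(row=1, col=1): c = -0.6067 + 0.8567i → escape time 4
(row=1, col=2): c = -0.2133 + 0.8567i → escape time 5
(row=1, col=3): c = 0.1800 + 0.8567i → escape time 5
(row=2, col=0): c = -1.0000 + 0.5233i → escape time 5
(row=2, col=1): c = -0.6067 + 0.5233i → escape time 5
(row=2, col=2): c = -0.2133 + 0.5233i → escape time 5
(row=2, col=3): c = 0.1800 + 0.5233i → escape time 5
(row=3, col=0): c = -1.0000 + 0.1900i → escape time 5
(row=3, col=1): c = -0.6067 + 0.1900i → escape time 5
(row=3, col=2): c = -0.2133 + 0.1900i → escape time 5
(row=3, col=3): c = 0.1800 + 0.1900i → escape time 5

Answer: 3332
3455
5555
5555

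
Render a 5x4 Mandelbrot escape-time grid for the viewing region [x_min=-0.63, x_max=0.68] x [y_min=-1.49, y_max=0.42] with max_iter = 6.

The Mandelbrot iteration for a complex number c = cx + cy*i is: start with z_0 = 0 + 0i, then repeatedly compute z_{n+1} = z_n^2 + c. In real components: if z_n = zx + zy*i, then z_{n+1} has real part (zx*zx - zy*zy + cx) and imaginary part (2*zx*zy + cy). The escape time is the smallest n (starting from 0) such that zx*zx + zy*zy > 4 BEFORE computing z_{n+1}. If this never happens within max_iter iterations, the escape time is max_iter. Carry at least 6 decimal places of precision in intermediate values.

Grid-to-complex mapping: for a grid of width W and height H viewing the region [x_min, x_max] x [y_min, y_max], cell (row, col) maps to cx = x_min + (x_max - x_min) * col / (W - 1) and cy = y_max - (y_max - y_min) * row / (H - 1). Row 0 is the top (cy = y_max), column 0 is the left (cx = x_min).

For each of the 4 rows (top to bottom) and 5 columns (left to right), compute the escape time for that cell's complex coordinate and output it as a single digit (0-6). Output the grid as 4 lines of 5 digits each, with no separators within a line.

Answer: 66663
66663
46642
22222

Derivation:
(row=0, col=0): c = -0.6300 + 0.4200i → escape time 6
(row=0, col=1): c = -0.3025 + 0.4200i → escape time 6
(row=0, col=2): c = 0.0250 + 0.4200i → escape time 6
(row=0, col=3): c = 0.3525 + 0.4200i → escape time 6
(row=0, col=4): c = 0.6800 + 0.4200i → escape time 3
(row=1, col=0): c = -0.6300 + -0.2167i → escape time 6
(row=1, col=1): c = -0.3025 + -0.2167i → escape time 6
(row=1, col=2): c = 0.0250 + -0.2167i → escape time 6
(row=1, col=3): c = 0.3525 + -0.2167i → escape time 6
(row=1, col=4): c = 0.6800 + -0.2167i → escape time 3
(row=2, col=0): c = -0.6300 + -0.8533i → escape time 4
(row=2, col=1): c = -0.3025 + -0.8533i → escape time 6
(row=2, col=2): c = 0.0250 + -0.8533i → escape time 6
(row=2, col=3): c = 0.3525 + -0.8533i → escape time 4
(row=2, col=4): c = 0.6800 + -0.8533i → escape time 2
(row=3, col=0): c = -0.6300 + -1.4900i → escape time 2
(row=3, col=1): c = -0.3025 + -1.4900i → escape time 2
(row=3, col=2): c = 0.0250 + -1.4900i → escape time 2
(row=3, col=3): c = 0.3525 + -1.4900i → escape time 2
(row=3, col=4): c = 0.6800 + -1.4900i → escape time 2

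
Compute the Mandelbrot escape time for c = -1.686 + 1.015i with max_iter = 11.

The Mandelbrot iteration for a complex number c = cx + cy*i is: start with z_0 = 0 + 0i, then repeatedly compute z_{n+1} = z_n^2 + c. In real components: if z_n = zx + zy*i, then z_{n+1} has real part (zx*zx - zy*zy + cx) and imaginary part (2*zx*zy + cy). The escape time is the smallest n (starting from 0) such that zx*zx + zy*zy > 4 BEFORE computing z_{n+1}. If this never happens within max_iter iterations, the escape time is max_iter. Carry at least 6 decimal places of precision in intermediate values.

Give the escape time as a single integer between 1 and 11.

Answer: 2

Derivation:
z_0 = 0 + 0i, c = -1.6860 + 1.0150i
Iter 1: z = -1.6860 + 1.0150i, |z|^2 = 3.8728
Iter 2: z = 0.1264 + -2.4076i, |z|^2 = 5.8124
Escaped at iteration 2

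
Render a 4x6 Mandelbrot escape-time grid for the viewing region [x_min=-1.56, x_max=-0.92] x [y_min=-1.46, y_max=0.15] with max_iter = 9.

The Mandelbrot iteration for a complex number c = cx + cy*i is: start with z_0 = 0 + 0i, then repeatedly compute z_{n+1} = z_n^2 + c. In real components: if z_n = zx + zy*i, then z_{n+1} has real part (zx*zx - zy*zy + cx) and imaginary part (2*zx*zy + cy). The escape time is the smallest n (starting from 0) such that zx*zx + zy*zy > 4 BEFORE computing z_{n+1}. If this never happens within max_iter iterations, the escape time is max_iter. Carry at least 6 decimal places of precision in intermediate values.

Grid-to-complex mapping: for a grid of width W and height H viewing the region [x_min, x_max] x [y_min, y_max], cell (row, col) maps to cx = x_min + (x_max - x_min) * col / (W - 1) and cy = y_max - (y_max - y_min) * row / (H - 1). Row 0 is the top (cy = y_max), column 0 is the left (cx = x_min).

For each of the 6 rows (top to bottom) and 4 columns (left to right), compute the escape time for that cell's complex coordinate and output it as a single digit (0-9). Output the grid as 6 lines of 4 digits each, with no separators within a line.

(row=0, col=0): c = -1.5600 + 0.1500i → escape time 5
(row=0, col=1): c = -1.3467 + 0.1500i → escape time 9
(row=0, col=2): c = -1.1333 + 0.1500i → escape time 9
(row=0, col=3): c = -0.9200 + 0.1500i → escape time 9
(row=1, col=0): c = -1.5600 + -0.1720i → escape time 5
(row=1, col=1): c = -1.3467 + -0.1720i → escape time 8
(row=1, col=2): c = -1.1333 + -0.1720i → escape time 9
(row=1, col=3): c = -0.9200 + -0.1720i → escape time 9
(row=2, col=0): c = -1.5600 + -0.4940i → escape time 3
(row=2, col=1): c = -1.3467 + -0.4940i → escape time 3
(row=2, col=2): c = -1.1333 + -0.4940i → escape time 5
(row=2, col=3): c = -0.9200 + -0.4940i → escape time 5
(row=3, col=0): c = -1.5600 + -0.8160i → escape time 3
(row=3, col=1): c = -1.3467 + -0.8160i → escape time 3
(row=3, col=2): c = -1.1333 + -0.8160i → escape time 3
(row=3, col=3): c = -0.9200 + -0.8160i → escape time 3
(row=4, col=0): c = -1.5600 + -1.1380i → escape time 2
(row=4, col=1): c = -1.3467 + -1.1380i → escape time 2
(row=4, col=2): c = -1.1333 + -1.1380i → escape time 3
(row=4, col=3): c = -0.9200 + -1.1380i → escape time 3
(row=5, col=0): c = -1.5600 + -1.4600i → escape time 1
(row=5, col=1): c = -1.3467 + -1.4600i → escape time 2
(row=5, col=2): c = -1.1333 + -1.4600i → escape time 2
(row=5, col=3): c = -0.9200 + -1.4600i → escape time 2

Answer: 5999
5899
3355
3333
2233
1222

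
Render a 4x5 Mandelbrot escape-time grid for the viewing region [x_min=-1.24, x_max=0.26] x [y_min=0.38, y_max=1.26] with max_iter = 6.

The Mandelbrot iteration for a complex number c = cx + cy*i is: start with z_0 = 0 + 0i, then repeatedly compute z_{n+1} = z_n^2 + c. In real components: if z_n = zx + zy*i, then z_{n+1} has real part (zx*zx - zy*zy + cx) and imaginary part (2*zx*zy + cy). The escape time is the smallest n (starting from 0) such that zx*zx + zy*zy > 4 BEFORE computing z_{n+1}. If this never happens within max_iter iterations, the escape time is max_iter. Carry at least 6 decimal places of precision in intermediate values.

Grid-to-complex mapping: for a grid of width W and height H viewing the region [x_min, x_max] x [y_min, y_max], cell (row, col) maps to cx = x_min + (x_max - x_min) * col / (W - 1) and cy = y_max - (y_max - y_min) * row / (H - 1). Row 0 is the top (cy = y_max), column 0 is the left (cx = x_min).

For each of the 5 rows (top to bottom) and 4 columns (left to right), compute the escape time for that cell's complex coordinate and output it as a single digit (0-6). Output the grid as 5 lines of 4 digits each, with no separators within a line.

Answer: 2332
3363
3465
3666
6666

Derivation:
(row=0, col=0): c = -1.2400 + 1.2600i → escape time 2
(row=0, col=1): c = -0.7400 + 1.2600i → escape time 3
(row=0, col=2): c = -0.2400 + 1.2600i → escape time 3
(row=0, col=3): c = 0.2600 + 1.2600i → escape time 2
(row=1, col=0): c = -1.2400 + 1.0400i → escape time 3
(row=1, col=1): c = -0.7400 + 1.0400i → escape time 3
(row=1, col=2): c = -0.2400 + 1.0400i → escape time 6
(row=1, col=3): c = 0.2600 + 1.0400i → escape time 3
(row=2, col=0): c = -1.2400 + 0.8200i → escape time 3
(row=2, col=1): c = -0.7400 + 0.8200i → escape time 4
(row=2, col=2): c = -0.2400 + 0.8200i → escape time 6
(row=2, col=3): c = 0.2600 + 0.8200i → escape time 5
(row=3, col=0): c = -1.2400 + 0.6000i → escape time 3
(row=3, col=1): c = -0.7400 + 0.6000i → escape time 6
(row=3, col=2): c = -0.2400 + 0.6000i → escape time 6
(row=3, col=3): c = 0.2600 + 0.6000i → escape time 6
(row=4, col=0): c = -1.2400 + 0.3800i → escape time 6
(row=4, col=1): c = -0.7400 + 0.3800i → escape time 6
(row=4, col=2): c = -0.2400 + 0.3800i → escape time 6
(row=4, col=3): c = 0.2600 + 0.3800i → escape time 6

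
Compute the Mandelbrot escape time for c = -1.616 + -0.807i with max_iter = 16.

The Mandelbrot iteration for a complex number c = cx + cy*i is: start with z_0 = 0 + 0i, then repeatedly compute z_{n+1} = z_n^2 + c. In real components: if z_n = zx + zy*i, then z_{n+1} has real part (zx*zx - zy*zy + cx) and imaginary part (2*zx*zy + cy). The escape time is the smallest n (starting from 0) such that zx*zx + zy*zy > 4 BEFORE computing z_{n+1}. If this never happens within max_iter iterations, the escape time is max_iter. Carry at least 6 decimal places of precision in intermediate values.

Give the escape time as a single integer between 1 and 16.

z_0 = 0 + 0i, c = -1.6160 + -0.8070i
Iter 1: z = -1.6160 + -0.8070i, |z|^2 = 3.2627
Iter 2: z = 0.3442 + 1.8012i, |z|^2 = 3.3629
Iter 3: z = -4.7419 + 0.4330i, |z|^2 = 22.6734
Escaped at iteration 3

Answer: 3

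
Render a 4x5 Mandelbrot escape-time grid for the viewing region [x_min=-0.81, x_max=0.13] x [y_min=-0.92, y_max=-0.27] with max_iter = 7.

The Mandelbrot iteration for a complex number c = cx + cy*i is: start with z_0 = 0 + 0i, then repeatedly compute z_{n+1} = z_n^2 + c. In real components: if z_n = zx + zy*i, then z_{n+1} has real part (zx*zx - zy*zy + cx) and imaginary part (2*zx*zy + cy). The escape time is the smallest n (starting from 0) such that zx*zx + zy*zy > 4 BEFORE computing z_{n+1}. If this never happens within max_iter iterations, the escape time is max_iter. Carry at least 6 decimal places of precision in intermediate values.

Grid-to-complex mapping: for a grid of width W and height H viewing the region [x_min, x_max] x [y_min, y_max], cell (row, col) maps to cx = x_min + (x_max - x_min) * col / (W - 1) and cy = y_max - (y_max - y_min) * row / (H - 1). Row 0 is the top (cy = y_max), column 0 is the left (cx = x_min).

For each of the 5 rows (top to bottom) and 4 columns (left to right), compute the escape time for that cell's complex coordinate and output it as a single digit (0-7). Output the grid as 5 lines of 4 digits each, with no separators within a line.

Answer: 7777
7777
5777
4676
3475

Derivation:
(row=0, col=0): c = -0.8100 + -0.2700i → escape time 7
(row=0, col=1): c = -0.4967 + -0.2700i → escape time 7
(row=0, col=2): c = -0.1833 + -0.2700i → escape time 7
(row=0, col=3): c = 0.1300 + -0.2700i → escape time 7
(row=1, col=0): c = -0.8100 + -0.4325i → escape time 7
(row=1, col=1): c = -0.4967 + -0.4325i → escape time 7
(row=1, col=2): c = -0.1833 + -0.4325i → escape time 7
(row=1, col=3): c = 0.1300 + -0.4325i → escape time 7
(row=2, col=0): c = -0.8100 + -0.5950i → escape time 5
(row=2, col=1): c = -0.4967 + -0.5950i → escape time 7
(row=2, col=2): c = -0.1833 + -0.5950i → escape time 7
(row=2, col=3): c = 0.1300 + -0.5950i → escape time 7
(row=3, col=0): c = -0.8100 + -0.7575i → escape time 4
(row=3, col=1): c = -0.4967 + -0.7575i → escape time 6
(row=3, col=2): c = -0.1833 + -0.7575i → escape time 7
(row=3, col=3): c = 0.1300 + -0.7575i → escape time 6
(row=4, col=0): c = -0.8100 + -0.9200i → escape time 3
(row=4, col=1): c = -0.4967 + -0.9200i → escape time 4
(row=4, col=2): c = -0.1833 + -0.9200i → escape time 7
(row=4, col=3): c = 0.1300 + -0.9200i → escape time 5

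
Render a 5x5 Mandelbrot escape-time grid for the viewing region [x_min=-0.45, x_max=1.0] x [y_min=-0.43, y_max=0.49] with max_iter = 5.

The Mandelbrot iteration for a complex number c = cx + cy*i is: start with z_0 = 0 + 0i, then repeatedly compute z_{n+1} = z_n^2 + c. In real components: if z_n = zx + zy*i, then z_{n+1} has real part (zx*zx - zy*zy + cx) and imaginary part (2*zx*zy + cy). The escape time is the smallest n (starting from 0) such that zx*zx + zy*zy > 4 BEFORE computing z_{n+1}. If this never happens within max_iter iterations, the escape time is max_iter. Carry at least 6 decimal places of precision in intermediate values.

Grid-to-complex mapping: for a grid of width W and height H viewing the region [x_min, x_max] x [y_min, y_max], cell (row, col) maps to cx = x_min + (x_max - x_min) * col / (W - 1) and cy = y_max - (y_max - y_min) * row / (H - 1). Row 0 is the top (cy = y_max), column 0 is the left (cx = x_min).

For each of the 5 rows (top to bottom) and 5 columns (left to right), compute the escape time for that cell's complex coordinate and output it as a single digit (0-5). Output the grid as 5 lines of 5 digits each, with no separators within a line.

(row=0, col=0): c = -0.4500 + 0.4900i → escape time 5
(row=0, col=1): c = -0.0875 + 0.4900i → escape time 5
(row=0, col=2): c = 0.2750 + 0.4900i → escape time 5
(row=0, col=3): c = 0.6375 + 0.4900i → escape time 3
(row=0, col=4): c = 1.0000 + 0.4900i → escape time 2
(row=1, col=0): c = -0.4500 + 0.2600i → escape time 5
(row=1, col=1): c = -0.0875 + 0.2600i → escape time 5
(row=1, col=2): c = 0.2750 + 0.2600i → escape time 5
(row=1, col=3): c = 0.6375 + 0.2600i → escape time 4
(row=1, col=4): c = 1.0000 + 0.2600i → escape time 2
(row=2, col=0): c = -0.4500 + 0.0300i → escape time 5
(row=2, col=1): c = -0.0875 + 0.0300i → escape time 5
(row=2, col=2): c = 0.2750 + 0.0300i → escape time 5
(row=2, col=3): c = 0.6375 + 0.0300i → escape time 4
(row=2, col=4): c = 1.0000 + 0.0300i → escape time 2
(row=3, col=0): c = -0.4500 + -0.2000i → escape time 5
(row=3, col=1): c = -0.0875 + -0.2000i → escape time 5
(row=3, col=2): c = 0.2750 + -0.2000i → escape time 5
(row=3, col=3): c = 0.6375 + -0.2000i → escape time 4
(row=3, col=4): c = 1.0000 + -0.2000i → escape time 2
(row=4, col=0): c = -0.4500 + -0.4300i → escape time 5
(row=4, col=1): c = -0.0875 + -0.4300i → escape time 5
(row=4, col=2): c = 0.2750 + -0.4300i → escape time 5
(row=4, col=3): c = 0.6375 + -0.4300i → escape time 3
(row=4, col=4): c = 1.0000 + -0.4300i → escape time 2

Answer: 55532
55542
55542
55542
55532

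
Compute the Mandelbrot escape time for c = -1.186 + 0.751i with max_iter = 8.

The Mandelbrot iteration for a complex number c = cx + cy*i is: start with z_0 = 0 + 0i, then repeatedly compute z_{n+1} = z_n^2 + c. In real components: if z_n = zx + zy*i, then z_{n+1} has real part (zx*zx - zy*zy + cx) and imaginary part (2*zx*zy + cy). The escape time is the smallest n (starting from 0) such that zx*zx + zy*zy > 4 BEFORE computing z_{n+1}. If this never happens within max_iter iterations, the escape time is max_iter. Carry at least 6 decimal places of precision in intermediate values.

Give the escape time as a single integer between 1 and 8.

z_0 = 0 + 0i, c = -1.1860 + 0.7510i
Iter 1: z = -1.1860 + 0.7510i, |z|^2 = 1.9706
Iter 2: z = -0.3434 + -1.0304i, |z|^2 = 1.1796
Iter 3: z = -2.1297 + 1.4587i, |z|^2 = 6.6635
Escaped at iteration 3

Answer: 3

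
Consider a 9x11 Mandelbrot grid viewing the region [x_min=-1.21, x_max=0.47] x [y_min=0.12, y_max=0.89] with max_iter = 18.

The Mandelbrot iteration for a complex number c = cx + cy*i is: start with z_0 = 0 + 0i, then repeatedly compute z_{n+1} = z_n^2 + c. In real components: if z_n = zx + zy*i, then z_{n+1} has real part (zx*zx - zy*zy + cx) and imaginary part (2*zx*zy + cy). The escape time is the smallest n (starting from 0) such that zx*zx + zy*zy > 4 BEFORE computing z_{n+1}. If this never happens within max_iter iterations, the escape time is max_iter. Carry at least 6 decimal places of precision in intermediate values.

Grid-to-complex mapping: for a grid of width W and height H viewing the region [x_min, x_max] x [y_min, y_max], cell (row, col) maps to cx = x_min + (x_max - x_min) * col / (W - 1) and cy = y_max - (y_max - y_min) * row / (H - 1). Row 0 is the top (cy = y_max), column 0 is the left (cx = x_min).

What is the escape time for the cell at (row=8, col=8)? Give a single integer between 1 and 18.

z_0 = 0 + 0i, c = 0.4700 + 0.2740i
Iter 1: z = 0.4700 + 0.2740i, |z|^2 = 0.2960
Iter 2: z = 0.6158 + 0.5316i, |z|^2 = 0.6618
Iter 3: z = 0.5667 + 0.9287i, |z|^2 = 1.1836
Iter 4: z = -0.0713 + 1.3266i, |z|^2 = 1.7648
Iter 5: z = -1.2846 + 0.0847i, |z|^2 = 1.6575
Iter 6: z = 2.1131 + 0.0563i, |z|^2 = 4.4686
Escaped at iteration 6

Answer: 6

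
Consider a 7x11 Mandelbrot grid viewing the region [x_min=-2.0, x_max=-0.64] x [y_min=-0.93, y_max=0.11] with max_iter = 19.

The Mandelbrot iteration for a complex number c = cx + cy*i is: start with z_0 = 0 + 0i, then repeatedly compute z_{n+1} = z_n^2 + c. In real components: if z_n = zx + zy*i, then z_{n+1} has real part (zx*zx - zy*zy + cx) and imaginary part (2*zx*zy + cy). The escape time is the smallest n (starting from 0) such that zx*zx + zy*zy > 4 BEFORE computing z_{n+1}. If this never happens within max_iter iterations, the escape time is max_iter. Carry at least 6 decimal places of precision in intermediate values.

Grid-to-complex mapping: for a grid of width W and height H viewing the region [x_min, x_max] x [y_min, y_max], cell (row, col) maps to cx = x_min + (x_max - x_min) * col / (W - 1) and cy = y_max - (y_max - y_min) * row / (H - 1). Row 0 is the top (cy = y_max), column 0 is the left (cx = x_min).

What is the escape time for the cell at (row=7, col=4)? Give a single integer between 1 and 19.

Answer: 4

Derivation:
z_0 = 0 + 0i, c = -1.0933 + -0.6180i
Iter 1: z = -1.0933 + -0.6180i, |z|^2 = 1.5773
Iter 2: z = -0.2799 + 0.7334i, |z|^2 = 0.6161
Iter 3: z = -1.5528 + -1.0285i, |z|^2 = 3.4691
Iter 4: z = 0.2601 + 2.5762i, |z|^2 = 6.7043
Escaped at iteration 4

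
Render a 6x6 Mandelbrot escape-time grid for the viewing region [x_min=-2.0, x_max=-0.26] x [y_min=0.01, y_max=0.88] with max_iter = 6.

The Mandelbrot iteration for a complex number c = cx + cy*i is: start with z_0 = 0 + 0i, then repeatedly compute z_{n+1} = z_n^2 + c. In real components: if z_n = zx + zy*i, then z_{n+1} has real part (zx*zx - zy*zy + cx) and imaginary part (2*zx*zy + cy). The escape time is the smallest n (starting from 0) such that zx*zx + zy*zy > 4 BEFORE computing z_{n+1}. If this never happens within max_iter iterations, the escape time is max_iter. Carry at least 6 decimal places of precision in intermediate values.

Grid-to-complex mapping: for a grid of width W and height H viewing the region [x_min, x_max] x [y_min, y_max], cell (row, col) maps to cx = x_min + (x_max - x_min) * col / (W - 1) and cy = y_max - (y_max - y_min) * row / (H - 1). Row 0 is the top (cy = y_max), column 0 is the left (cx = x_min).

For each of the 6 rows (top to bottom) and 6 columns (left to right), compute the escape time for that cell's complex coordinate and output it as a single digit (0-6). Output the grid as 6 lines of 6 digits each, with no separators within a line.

Answer: 123346
133466
133566
146666
146666
166666

Derivation:
(row=0, col=0): c = -2.0000 + 0.8800i → escape time 1
(row=0, col=1): c = -1.6520 + 0.8800i → escape time 2
(row=0, col=2): c = -1.3040 + 0.8800i → escape time 3
(row=0, col=3): c = -0.9560 + 0.8800i → escape time 3
(row=0, col=4): c = -0.6080 + 0.8800i → escape time 4
(row=0, col=5): c = -0.2600 + 0.8800i → escape time 6
(row=1, col=0): c = -2.0000 + 0.7060i → escape time 1
(row=1, col=1): c = -1.6520 + 0.7060i → escape time 3
(row=1, col=2): c = -1.3040 + 0.7060i → escape time 3
(row=1, col=3): c = -0.9560 + 0.7060i → escape time 4
(row=1, col=4): c = -0.6080 + 0.7060i → escape time 6
(row=1, col=5): c = -0.2600 + 0.7060i → escape time 6
(row=2, col=0): c = -2.0000 + 0.5320i → escape time 1
(row=2, col=1): c = -1.6520 + 0.5320i → escape time 3
(row=2, col=2): c = -1.3040 + 0.5320i → escape time 3
(row=2, col=3): c = -0.9560 + 0.5320i → escape time 5
(row=2, col=4): c = -0.6080 + 0.5320i → escape time 6
(row=2, col=5): c = -0.2600 + 0.5320i → escape time 6
(row=3, col=0): c = -2.0000 + 0.3580i → escape time 1
(row=3, col=1): c = -1.6520 + 0.3580i → escape time 4
(row=3, col=2): c = -1.3040 + 0.3580i → escape time 6
(row=3, col=3): c = -0.9560 + 0.3580i → escape time 6
(row=3, col=4): c = -0.6080 + 0.3580i → escape time 6
(row=3, col=5): c = -0.2600 + 0.3580i → escape time 6
(row=4, col=0): c = -2.0000 + 0.1840i → escape time 1
(row=4, col=1): c = -1.6520 + 0.1840i → escape time 4
(row=4, col=2): c = -1.3040 + 0.1840i → escape time 6
(row=4, col=3): c = -0.9560 + 0.1840i → escape time 6
(row=4, col=4): c = -0.6080 + 0.1840i → escape time 6
(row=4, col=5): c = -0.2600 + 0.1840i → escape time 6
(row=5, col=0): c = -2.0000 + 0.0100i → escape time 1
(row=5, col=1): c = -1.6520 + 0.0100i → escape time 6
(row=5, col=2): c = -1.3040 + 0.0100i → escape time 6
(row=5, col=3): c = -0.9560 + 0.0100i → escape time 6
(row=5, col=4): c = -0.6080 + 0.0100i → escape time 6
(row=5, col=5): c = -0.2600 + 0.0100i → escape time 6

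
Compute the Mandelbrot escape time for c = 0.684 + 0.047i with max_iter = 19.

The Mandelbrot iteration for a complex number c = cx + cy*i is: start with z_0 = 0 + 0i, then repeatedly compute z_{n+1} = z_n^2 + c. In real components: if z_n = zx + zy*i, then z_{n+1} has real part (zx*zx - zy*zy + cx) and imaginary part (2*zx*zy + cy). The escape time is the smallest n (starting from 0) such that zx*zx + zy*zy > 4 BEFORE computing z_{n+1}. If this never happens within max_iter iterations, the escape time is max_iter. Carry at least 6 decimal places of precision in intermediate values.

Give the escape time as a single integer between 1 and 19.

Answer: 3

Derivation:
z_0 = 0 + 0i, c = 0.6840 + 0.0470i
Iter 1: z = 0.6840 + 0.0470i, |z|^2 = 0.4701
Iter 2: z = 1.1496 + 0.1113i, |z|^2 = 1.3341
Iter 3: z = 1.9933 + 0.3029i, |z|^2 = 4.0650
Escaped at iteration 3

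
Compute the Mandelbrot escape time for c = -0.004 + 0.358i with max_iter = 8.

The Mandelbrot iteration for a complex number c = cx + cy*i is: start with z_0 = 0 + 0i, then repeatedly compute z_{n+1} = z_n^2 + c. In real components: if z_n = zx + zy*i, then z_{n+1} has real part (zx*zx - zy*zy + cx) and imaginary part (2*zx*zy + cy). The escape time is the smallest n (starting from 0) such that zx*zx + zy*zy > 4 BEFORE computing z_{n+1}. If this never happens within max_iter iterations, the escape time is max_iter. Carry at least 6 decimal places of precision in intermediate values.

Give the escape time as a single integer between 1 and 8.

Answer: 8

Derivation:
z_0 = 0 + 0i, c = -0.0040 + 0.3580i
Iter 1: z = -0.0040 + 0.3580i, |z|^2 = 0.1282
Iter 2: z = -0.1321 + 0.3551i, |z|^2 = 0.1436
Iter 3: z = -0.1127 + 0.2641i, |z|^2 = 0.0825
Iter 4: z = -0.0611 + 0.2985i, |z|^2 = 0.0928
Iter 5: z = -0.0894 + 0.3215i, |z|^2 = 0.1114
Iter 6: z = -0.0994 + 0.3005i, |z|^2 = 0.1002
Iter 7: z = -0.0844 + 0.2983i, |z|^2 = 0.0961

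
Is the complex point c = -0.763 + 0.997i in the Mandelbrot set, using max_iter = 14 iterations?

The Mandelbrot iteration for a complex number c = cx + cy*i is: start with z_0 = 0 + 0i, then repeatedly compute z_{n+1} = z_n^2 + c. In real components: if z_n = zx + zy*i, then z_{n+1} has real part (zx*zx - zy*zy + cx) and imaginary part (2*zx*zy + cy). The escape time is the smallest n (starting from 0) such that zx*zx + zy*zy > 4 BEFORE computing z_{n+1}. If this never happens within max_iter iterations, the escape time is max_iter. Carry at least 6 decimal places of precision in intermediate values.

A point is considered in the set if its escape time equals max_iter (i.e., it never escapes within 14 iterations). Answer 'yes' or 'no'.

z_0 = 0 + 0i, c = -0.7630 + 0.9970i
Iter 1: z = -0.7630 + 0.9970i, |z|^2 = 1.5762
Iter 2: z = -1.1748 + -0.5244i, |z|^2 = 1.6553
Iter 3: z = 0.3422 + 2.2292i, |z|^2 = 5.0866
Escaped at iteration 3

Answer: no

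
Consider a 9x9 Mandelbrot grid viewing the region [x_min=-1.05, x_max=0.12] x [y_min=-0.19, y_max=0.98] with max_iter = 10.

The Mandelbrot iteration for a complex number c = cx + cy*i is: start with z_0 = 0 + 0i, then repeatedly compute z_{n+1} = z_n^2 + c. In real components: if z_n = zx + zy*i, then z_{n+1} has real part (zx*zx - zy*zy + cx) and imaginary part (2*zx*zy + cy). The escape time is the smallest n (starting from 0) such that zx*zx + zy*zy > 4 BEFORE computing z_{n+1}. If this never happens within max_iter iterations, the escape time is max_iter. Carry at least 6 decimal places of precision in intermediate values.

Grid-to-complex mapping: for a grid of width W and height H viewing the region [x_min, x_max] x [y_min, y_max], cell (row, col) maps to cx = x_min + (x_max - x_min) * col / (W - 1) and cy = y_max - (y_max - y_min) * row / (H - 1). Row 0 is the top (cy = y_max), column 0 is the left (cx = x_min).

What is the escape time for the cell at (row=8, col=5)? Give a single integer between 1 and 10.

Answer: 10

Derivation:
z_0 = 0 + 0i, c = -0.3188 + -0.1900i
Iter 1: z = -0.3188 + -0.1900i, |z|^2 = 0.1377
Iter 2: z = -0.2532 + -0.0689i, |z|^2 = 0.0689
Iter 3: z = -0.2594 + -0.1551i, |z|^2 = 0.0913
Iter 4: z = -0.2755 + -0.1095i, |z|^2 = 0.0879
Iter 5: z = -0.2548 + -0.1296i, |z|^2 = 0.0817
Iter 6: z = -0.2706 + -0.1239i, |z|^2 = 0.0886
Iter 7: z = -0.2609 + -0.1229i, |z|^2 = 0.0832
Iter 8: z = -0.2658 + -0.1259i, |z|^2 = 0.0865
Iter 9: z = -0.2639 + -0.1231i, |z|^2 = 0.0848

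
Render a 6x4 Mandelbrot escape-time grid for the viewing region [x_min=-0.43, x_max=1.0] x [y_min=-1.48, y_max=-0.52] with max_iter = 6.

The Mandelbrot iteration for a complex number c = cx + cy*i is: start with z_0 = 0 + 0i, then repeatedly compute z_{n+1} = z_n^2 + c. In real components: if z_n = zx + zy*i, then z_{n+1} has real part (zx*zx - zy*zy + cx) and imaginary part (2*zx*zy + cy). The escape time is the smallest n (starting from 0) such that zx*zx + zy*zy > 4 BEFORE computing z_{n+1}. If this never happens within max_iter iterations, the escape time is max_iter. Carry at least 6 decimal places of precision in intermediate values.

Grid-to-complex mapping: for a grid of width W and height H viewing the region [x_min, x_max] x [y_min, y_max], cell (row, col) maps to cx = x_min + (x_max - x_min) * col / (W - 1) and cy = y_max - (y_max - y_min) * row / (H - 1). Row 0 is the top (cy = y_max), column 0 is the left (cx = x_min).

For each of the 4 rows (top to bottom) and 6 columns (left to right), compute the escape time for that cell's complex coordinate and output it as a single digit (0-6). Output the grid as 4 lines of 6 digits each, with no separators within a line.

Answer: 666632
565322
343222
222222

Derivation:
(row=0, col=0): c = -0.4300 + -0.5200i → escape time 6
(row=0, col=1): c = -0.1440 + -0.5200i → escape time 6
(row=0, col=2): c = 0.1420 + -0.5200i → escape time 6
(row=0, col=3): c = 0.4280 + -0.5200i → escape time 6
(row=0, col=4): c = 0.7140 + -0.5200i → escape time 3
(row=0, col=5): c = 1.0000 + -0.5200i → escape time 2
(row=1, col=0): c = -0.4300 + -0.8400i → escape time 5
(row=1, col=1): c = -0.1440 + -0.8400i → escape time 6
(row=1, col=2): c = 0.1420 + -0.8400i → escape time 5
(row=1, col=3): c = 0.4280 + -0.8400i → escape time 3
(row=1, col=4): c = 0.7140 + -0.8400i → escape time 2
(row=1, col=5): c = 1.0000 + -0.8400i → escape time 2
(row=2, col=0): c = -0.4300 + -1.1600i → escape time 3
(row=2, col=1): c = -0.1440 + -1.1600i → escape time 4
(row=2, col=2): c = 0.1420 + -1.1600i → escape time 3
(row=2, col=3): c = 0.4280 + -1.1600i → escape time 2
(row=2, col=4): c = 0.7140 + -1.1600i → escape time 2
(row=2, col=5): c = 1.0000 + -1.1600i → escape time 2
(row=3, col=0): c = -0.4300 + -1.4800i → escape time 2
(row=3, col=1): c = -0.1440 + -1.4800i → escape time 2
(row=3, col=2): c = 0.1420 + -1.4800i → escape time 2
(row=3, col=3): c = 0.4280 + -1.4800i → escape time 2
(row=3, col=4): c = 0.7140 + -1.4800i → escape time 2
(row=3, col=5): c = 1.0000 + -1.4800i → escape time 2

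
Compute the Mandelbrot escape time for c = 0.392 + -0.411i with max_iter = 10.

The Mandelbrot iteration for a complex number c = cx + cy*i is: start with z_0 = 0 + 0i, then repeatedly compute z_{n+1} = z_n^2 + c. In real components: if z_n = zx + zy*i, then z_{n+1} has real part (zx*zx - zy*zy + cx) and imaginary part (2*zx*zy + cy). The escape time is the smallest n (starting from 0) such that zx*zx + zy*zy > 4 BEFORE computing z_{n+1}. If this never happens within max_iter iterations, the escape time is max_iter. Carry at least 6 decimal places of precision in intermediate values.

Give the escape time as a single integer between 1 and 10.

Answer: 9

Derivation:
z_0 = 0 + 0i, c = 0.3920 + -0.4110i
Iter 1: z = 0.3920 + -0.4110i, |z|^2 = 0.3226
Iter 2: z = 0.3767 + -0.7332i, |z|^2 = 0.6796
Iter 3: z = -0.0037 + -0.9635i, |z|^2 = 0.9283
Iter 4: z = -0.5363 + -0.4039i, |z|^2 = 0.4507
Iter 5: z = 0.5164 + 0.0222i, |z|^2 = 0.2672
Iter 6: z = 0.6582 + -0.3881i, |z|^2 = 0.5839
Iter 7: z = 0.6747 + -0.9219i, |z|^2 = 1.3050
Iter 8: z = -0.0027 + -1.6549i, |z|^2 = 2.7387
Iter 9: z = -2.3467 + -0.4021i, |z|^2 = 5.6686
Escaped at iteration 9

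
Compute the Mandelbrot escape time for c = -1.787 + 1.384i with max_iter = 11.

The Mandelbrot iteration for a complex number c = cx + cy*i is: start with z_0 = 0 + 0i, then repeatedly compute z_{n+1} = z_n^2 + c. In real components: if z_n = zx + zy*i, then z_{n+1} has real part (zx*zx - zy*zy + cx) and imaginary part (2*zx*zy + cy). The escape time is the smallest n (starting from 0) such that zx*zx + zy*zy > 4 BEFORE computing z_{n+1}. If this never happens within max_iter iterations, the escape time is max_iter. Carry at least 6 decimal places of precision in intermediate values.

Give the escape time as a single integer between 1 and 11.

Answer: 1

Derivation:
z_0 = 0 + 0i, c = -1.7870 + 1.3840i
Iter 1: z = -1.7870 + 1.3840i, |z|^2 = 5.1088
Escaped at iteration 1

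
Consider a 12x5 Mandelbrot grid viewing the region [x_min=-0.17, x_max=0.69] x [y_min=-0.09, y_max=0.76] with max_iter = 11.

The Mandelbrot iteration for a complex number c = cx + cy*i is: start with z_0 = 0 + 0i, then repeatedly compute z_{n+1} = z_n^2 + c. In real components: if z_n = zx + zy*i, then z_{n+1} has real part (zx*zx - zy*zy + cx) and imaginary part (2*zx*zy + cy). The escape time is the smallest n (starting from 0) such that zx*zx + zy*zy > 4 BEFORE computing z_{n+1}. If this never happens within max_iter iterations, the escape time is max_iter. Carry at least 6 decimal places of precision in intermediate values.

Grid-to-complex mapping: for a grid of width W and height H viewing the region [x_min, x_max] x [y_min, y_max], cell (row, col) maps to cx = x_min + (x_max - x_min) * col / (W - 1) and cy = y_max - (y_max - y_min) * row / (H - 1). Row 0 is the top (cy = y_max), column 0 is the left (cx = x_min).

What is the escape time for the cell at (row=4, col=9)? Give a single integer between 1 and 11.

Answer: 5

Derivation:
z_0 = 0 + 0i, c = 0.5336 + -0.0900i
Iter 1: z = 0.5336 + -0.0900i, |z|^2 = 0.2929
Iter 2: z = 0.8103 + -0.1861i, |z|^2 = 0.6912
Iter 3: z = 1.1556 + -0.3915i, |z|^2 = 1.4887
Iter 4: z = 1.7158 + -0.9949i, |z|^2 = 3.9337
Iter 5: z = 2.4878 + -3.5041i, |z|^2 = 18.4673
Escaped at iteration 5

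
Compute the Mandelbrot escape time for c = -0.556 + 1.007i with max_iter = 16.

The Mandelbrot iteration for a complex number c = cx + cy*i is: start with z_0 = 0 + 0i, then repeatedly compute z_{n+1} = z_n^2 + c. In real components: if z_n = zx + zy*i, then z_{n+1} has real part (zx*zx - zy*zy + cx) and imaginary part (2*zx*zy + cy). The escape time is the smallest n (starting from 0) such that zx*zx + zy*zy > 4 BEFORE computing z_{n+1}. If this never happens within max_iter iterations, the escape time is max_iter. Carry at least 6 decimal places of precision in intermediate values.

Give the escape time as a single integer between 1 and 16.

z_0 = 0 + 0i, c = -0.5560 + 1.0070i
Iter 1: z = -0.5560 + 1.0070i, |z|^2 = 1.3232
Iter 2: z = -1.2609 + -0.1128i, |z|^2 = 1.6026
Iter 3: z = 1.0212 + 1.2914i, |z|^2 = 2.7106
Iter 4: z = -1.1810 + 3.6446i, |z|^2 = 14.6774
Escaped at iteration 4

Answer: 4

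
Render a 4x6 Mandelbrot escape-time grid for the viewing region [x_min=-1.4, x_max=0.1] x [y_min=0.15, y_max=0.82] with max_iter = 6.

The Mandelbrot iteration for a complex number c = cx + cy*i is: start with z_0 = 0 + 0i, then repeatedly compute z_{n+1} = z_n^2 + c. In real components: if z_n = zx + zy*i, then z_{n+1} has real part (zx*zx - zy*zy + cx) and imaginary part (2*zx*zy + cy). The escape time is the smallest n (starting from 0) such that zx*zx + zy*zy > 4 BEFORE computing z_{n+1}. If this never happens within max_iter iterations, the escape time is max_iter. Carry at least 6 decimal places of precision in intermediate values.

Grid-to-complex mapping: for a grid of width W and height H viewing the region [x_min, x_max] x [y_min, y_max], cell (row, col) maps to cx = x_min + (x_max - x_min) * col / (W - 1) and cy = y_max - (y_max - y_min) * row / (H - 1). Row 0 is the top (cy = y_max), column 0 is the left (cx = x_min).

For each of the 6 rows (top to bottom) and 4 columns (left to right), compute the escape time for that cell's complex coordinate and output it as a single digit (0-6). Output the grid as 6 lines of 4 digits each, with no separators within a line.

(row=0, col=0): c = -1.4000 + 0.8200i → escape time 3
(row=0, col=1): c = -0.9000 + 0.8200i → escape time 4
(row=0, col=2): c = -0.4000 + 0.8200i → escape time 6
(row=0, col=3): c = 0.1000 + 0.8200i → escape time 6
(row=1, col=0): c = -1.4000 + 0.6860i → escape time 3
(row=1, col=1): c = -0.9000 + 0.6860i → escape time 4
(row=1, col=2): c = -0.4000 + 0.6860i → escape time 6
(row=1, col=3): c = 0.1000 + 0.6860i → escape time 6
(row=2, col=0): c = -1.4000 + 0.5520i → escape time 3
(row=2, col=1): c = -0.9000 + 0.5520i → escape time 5
(row=2, col=2): c = -0.4000 + 0.5520i → escape time 6
(row=2, col=3): c = 0.1000 + 0.5520i → escape time 6
(row=3, col=0): c = -1.4000 + 0.4180i → escape time 4
(row=3, col=1): c = -0.9000 + 0.4180i → escape time 6
(row=3, col=2): c = -0.4000 + 0.4180i → escape time 6
(row=3, col=3): c = 0.1000 + 0.4180i → escape time 6
(row=4, col=0): c = -1.4000 + 0.2840i → escape time 5
(row=4, col=1): c = -0.9000 + 0.2840i → escape time 6
(row=4, col=2): c = -0.4000 + 0.2840i → escape time 6
(row=4, col=3): c = 0.1000 + 0.2840i → escape time 6
(row=5, col=0): c = -1.4000 + 0.1500i → escape time 6
(row=5, col=1): c = -0.9000 + 0.1500i → escape time 6
(row=5, col=2): c = -0.4000 + 0.1500i → escape time 6
(row=5, col=3): c = 0.1000 + 0.1500i → escape time 6

Answer: 3466
3466
3566
4666
5666
6666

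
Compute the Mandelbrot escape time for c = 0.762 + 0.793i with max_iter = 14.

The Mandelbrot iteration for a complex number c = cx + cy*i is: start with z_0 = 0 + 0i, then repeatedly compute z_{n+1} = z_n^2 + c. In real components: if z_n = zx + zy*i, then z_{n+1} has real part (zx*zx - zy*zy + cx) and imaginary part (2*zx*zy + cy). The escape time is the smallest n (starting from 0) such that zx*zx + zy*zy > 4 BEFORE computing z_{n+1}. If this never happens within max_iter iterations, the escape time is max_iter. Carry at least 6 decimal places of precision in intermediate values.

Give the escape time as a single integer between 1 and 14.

z_0 = 0 + 0i, c = 0.7620 + 0.7930i
Iter 1: z = 0.7620 + 0.7930i, |z|^2 = 1.2095
Iter 2: z = 0.7138 + 2.0015i, |z|^2 = 4.5156
Escaped at iteration 2

Answer: 2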